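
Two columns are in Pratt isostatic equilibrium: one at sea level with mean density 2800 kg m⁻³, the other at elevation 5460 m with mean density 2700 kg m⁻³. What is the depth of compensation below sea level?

147000 m

ρ_ref D = ρ (D + h) → D (ρ_ref − ρ) = ρ h.
D = ρ h/(ρ_ref − ρ) = 2700 × 5460 m/(2800 − 2700) = 147000 m.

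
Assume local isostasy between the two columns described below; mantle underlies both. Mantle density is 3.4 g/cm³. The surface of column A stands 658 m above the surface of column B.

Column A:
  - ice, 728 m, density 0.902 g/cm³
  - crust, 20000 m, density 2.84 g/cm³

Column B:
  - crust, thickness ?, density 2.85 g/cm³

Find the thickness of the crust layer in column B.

Take the compensation level at the base of the deeper column (depth z_c below the surface of column A) and equate Σ ρ_i t_i down to z_c; mantle fills any gap and the z_c terms cancel.
Column A: 728×0.902 + 20000×2.84 + (z_c − 20728)×3.4
Column B: 658×0 + x×2.85 + (z_c − 658 − 0 − x)×3.4
The z_c×3.4 term appears on both sides and cancels. Collect the known terms of each column as K = Σ(ρt)_known − 3.4 × (depth of known layers): K_A = 57456.656 − 3.4×20728 = −13018.544; K_B = 0 − 3.4×(658 + 0) = −2237.2.
Balance: K_A = K_B − x×(3.4 − 2.85), so x = (K_B − K_A)/(3.4 − 2.85) = 10781.3/0.55 = 19600 m.

19600 m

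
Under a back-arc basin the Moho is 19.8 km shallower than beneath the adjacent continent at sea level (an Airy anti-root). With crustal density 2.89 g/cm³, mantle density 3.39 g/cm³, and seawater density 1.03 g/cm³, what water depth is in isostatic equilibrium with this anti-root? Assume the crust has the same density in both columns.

5.32 km

Replacing a thickness d of crust by seawater at the top must be balanced by replacing crust with mantle at the base: d (ρ_c − ρ_w) = a (ρ_m − ρ_c).
d = a (ρ_m − ρ_c)/(ρ_c − ρ_w) = 19.8 km × 0.5/1.86 = 5.32 km.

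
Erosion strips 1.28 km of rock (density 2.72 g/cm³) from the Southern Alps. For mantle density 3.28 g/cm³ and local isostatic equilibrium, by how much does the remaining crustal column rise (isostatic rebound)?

Unloading: uplift u = e ρ_c/ρ_m = 1.28 km × 2.72/3.28 = 1.06 km.

1.06 km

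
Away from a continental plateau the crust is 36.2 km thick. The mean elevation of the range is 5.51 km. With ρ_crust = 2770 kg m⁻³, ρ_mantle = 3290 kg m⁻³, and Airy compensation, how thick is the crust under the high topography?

71.1 km

Root depth r = h ρ_c / (ρ_m − ρ_c) = 5.51 km × 2770 / 520 = 29.35 km.
Total thickness = T + h + r = 36.2 km + 5.51 km + 29.35 km = 71.1 km.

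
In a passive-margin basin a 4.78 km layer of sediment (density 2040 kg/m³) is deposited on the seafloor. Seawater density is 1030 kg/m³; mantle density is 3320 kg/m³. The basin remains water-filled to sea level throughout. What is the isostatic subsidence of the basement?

2.11 km

Submarine loading: the sediment displaces seawater, and the subsidence is in turn flooded, so s (ρ_m − ρ_w) = t (ρ_sed − ρ_w).
s = 4.78 km × (2040 − 1030) / (3320 − 1030) = 2.11 km.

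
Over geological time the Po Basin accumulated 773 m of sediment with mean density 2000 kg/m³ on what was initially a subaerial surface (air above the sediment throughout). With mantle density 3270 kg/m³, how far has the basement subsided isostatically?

Subaerial load: s = t ρ_sed / ρ_m = 773 m × 2000/3270 = 473 m.

473 m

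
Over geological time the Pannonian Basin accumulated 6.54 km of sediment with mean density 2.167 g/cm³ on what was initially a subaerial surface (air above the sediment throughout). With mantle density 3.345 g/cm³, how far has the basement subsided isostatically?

4.24 km

Subaerial load: s = t ρ_sed / ρ_m = 6.54 km × 2.167/3.345 = 4.24 km.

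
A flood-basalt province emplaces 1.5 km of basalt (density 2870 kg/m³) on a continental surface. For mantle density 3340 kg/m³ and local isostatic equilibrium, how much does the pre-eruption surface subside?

1.29 km

Subaerial loading: s = t ρ_load / ρ_m.
s = 1.5 km × 2870/3340 = 1.29 km.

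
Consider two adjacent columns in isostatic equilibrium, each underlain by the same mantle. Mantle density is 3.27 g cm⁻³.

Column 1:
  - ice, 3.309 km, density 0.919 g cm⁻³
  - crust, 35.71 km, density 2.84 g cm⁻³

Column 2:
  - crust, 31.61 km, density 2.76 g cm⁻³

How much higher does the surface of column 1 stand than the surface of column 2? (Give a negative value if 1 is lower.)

2.14 km

For any compensation level in the mantle, the mantle terms cancel and isostasy reduces to e = (Σt_1 − Σt_2) − (Σ(ρt)_1 − Σ(ρt)_2) / ρ_m.
Σt_1 = 39.019 km; Σt_2 = 31.61 km; Σ(ρt)_1 = 104.457371; Σ(ρt)_2 = 87.2436 (in km·g cm⁻³).
e = (39.019 − 31.61) − (104.457371 − 87.2436) / 3.27 = 2.14 km.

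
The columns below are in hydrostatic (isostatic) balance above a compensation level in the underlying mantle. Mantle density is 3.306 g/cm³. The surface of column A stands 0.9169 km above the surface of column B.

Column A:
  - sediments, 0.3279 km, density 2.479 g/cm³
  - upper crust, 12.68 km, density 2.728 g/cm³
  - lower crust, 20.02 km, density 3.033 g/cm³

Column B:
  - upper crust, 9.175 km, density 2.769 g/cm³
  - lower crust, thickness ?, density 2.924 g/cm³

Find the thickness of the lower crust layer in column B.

13.4 km

Take the compensation level at the base of the deeper column (depth z_c below the surface of column A) and equate Σ ρ_i t_i down to z_c; mantle fills any gap and the z_c terms cancel.
Column A: 0.3279×2.479 + 12.68×2.728 + 20.02×3.033 + (z_c − 33.0279)×3.306
Column B: 0.9169×0 + 9.175×2.769 + x×2.924 + (z_c − 0.9169 − 9.175 − x)×3.306
The z_c×3.306 term appears on both sides and cancels. Collect the known terms of each column as K = Σ(ρt)_known − 3.306 × (depth of known layers): K_A = 96.1245641 − 3.306×33.0279 = −13.0656733; K_B = 25.405575 − 3.306×(0.9169 + 9.175) = −7.9582464.
Balance: K_A = K_B − x×(3.306 − 2.924), so x = (K_B − K_A)/(3.306 − 2.924) = 5.10743/0.382 = 13.4 km.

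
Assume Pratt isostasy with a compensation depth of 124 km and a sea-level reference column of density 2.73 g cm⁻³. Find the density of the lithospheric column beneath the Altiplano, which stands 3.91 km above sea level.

2.65 g cm⁻³

Pratt balance: ρ_ref D = ρ (D + h).
ρ = ρ_ref D/(D + h) = 2.73 × 124 km/(124 km + 3.91 km) = 2.65 g cm⁻³.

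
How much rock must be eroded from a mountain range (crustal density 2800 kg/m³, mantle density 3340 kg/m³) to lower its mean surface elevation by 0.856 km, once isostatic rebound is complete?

Net drop Δ = e − u = e − e ρ_c/ρ_m = e (ρ_m − ρ_c)/ρ_m.
e = Δ ρ_m/(ρ_m − ρ_c) = 0.856 km × 3340/540 = 5.29 km.

5.29 km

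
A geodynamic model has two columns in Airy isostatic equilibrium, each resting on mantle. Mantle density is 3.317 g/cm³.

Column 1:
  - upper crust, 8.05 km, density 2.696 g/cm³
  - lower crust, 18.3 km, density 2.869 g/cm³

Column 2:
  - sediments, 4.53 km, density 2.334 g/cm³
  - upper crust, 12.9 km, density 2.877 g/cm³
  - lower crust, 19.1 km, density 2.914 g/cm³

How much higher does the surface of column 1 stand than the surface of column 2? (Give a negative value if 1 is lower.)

For any compensation level in the mantle, the mantle terms cancel and isostasy reduces to e = (Σt_1 − Σt_2) − (Σ(ρt)_1 − Σ(ρt)_2) / ρ_m.
Σt_1 = 26.35 km; Σt_2 = 36.53 km; Σ(ρt)_1 = 74.2055; Σ(ρt)_2 = 103.34372 (in km·g/cm³).
e = (26.35 − 36.53) − (74.2055 − 103.34372) / 3.317 = −1.4 km.

−1.4 km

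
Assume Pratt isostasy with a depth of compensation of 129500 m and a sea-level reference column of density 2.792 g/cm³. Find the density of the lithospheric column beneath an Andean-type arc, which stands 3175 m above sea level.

2.73 g/cm³

Pratt balance: ρ_ref D = ρ (D + h).
ρ = ρ_ref D/(D + h) = 2.792 × 129500 m/(129500 m + 3175 m) = 2.73 g/cm³.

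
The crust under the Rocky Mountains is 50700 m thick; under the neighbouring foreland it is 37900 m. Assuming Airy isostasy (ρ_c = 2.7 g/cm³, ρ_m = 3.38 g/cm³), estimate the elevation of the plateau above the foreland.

Excess crust Δ = 50700 m − 37900 m = 12800 m, split between elevation h and root r with h + r = Δ.
Airy balance ρ_c h = (ρ_m − ρ_c) r gives r = h ρ_c/(ρ_m − ρ_c), so h (1 + ρ_c/(ρ_m − ρ_c)) = Δ, i.e. h = Δ (ρ_m − ρ_c)/ρ_m.
h = 12800 m × 0.68/3.38 = 2580 m.

2580 m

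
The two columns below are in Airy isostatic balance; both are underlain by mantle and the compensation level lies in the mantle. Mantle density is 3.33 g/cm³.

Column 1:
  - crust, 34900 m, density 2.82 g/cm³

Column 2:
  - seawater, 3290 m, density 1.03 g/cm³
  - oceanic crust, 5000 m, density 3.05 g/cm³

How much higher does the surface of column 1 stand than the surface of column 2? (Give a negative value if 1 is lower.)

For any compensation level in the mantle, the mantle terms cancel and isostasy reduces to e = (Σt_1 − Σt_2) − (Σ(ρt)_1 − Σ(ρt)_2) / ρ_m.
Σt_1 = 34900 m; Σt_2 = 8290 m; Σ(ρt)_1 = 98418; Σ(ρt)_2 = 18638.7 (in m·g/cm³).
e = (34900 − 8290) − (98418 − 18638.7) / 3.33 = 2650 m.

2650 m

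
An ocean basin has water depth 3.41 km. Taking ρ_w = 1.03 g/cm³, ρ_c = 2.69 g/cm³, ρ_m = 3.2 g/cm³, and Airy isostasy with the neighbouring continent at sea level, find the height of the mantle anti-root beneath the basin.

Equating mass per unit area of the two columns: replacing crust with seawater at the top is compensated by replacing crust with mantle at the base: d (ρ_c − ρ_w) = a (ρ_m − ρ_c).
a = d (ρ_c − ρ_w)/(ρ_m − ρ_c) = 3.41 km × 1.66/0.51 = 11.1 km.

11.1 km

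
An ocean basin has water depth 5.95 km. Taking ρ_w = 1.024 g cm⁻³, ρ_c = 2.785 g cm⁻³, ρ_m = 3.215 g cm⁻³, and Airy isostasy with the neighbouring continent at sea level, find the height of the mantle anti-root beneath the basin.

In Airy isostatic equilibrium: replacing crust with seawater at the top is compensated by replacing crust with mantle at the base: d (ρ_c − ρ_w) = a (ρ_m − ρ_c).
a = d (ρ_c − ρ_w)/(ρ_m − ρ_c) = 5.95 km × 1.761/0.43 = 24.4 km.

24.4 km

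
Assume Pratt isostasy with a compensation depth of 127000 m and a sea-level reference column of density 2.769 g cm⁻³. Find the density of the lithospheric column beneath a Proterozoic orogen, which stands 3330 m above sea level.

2.7 g cm⁻³

Pratt balance: ρ_ref D = ρ (D + h).
ρ = ρ_ref D/(D + h) = 2.769 × 127000 m/(127000 m + 3330 m) = 2.7 g cm⁻³.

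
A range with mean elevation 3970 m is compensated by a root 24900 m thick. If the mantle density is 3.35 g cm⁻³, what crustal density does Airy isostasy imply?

ρ_c h = (ρ_m − ρ_c) r → ρ_c (h + r) = ρ_m r → ρ_c = ρ_m r / (h + r).
ρ_c = 3.35 × 24900 m / (3970 m + 24900 m) = 2.89 g cm⁻³.

2.89 g cm⁻³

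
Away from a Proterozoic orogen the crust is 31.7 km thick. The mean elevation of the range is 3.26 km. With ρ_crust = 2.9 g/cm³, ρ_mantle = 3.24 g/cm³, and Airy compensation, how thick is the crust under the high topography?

62.8 km

Root depth r = h ρ_c / (ρ_m − ρ_c) = 3.26 km × 2.9 / 0.34 = 27.81 km.
Total thickness = T + h + r = 31.7 km + 3.26 km + 27.81 km = 62.8 km.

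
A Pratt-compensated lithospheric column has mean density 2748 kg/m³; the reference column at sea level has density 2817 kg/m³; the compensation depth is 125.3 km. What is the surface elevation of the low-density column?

3.15 km

ρ_ref D = ρ (D + h) → h = D (ρ_ref − ρ)/ρ.
h = 125.3 km × (2817 − 2748)/2748 = 3.15 km.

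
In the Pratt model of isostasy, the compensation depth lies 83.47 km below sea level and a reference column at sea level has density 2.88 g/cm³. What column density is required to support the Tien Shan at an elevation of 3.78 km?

Pratt balance: ρ_ref D = ρ (D + h).
ρ = ρ_ref D/(D + h) = 2.88 × 83.47 km/(83.47 km + 3.78 km) = 2.76 g/cm³.

2.76 g/cm³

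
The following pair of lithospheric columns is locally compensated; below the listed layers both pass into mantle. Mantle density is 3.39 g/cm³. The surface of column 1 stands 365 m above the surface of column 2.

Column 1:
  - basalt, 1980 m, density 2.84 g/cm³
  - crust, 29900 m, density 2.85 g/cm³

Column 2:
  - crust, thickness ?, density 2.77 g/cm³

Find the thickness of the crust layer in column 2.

25800 m

Take the compensation level at the base of the deeper column (depth z_c below the surface of column 1) and equate Σ ρ_i t_i down to z_c; mantle fills any gap and the z_c terms cancel.
Column 1: 1980×2.84 + 29900×2.85 + (z_c − 31880)×3.39
Column 2: 365×0 + x×2.77 + (z_c − 365 − 0 − x)×3.39
The z_c×3.39 term appears on both sides and cancels. Collect the known terms of each column as K = Σ(ρt)_known − 3.39 × (depth of known layers): K_1 = 90838.2 − 3.39×31880 = −17235; K_2 = 0 − 3.39×(365 + 0) = −1237.35.
Balance: K_1 = K_2 − x×(3.39 − 2.77), so x = (K_2 − K_1)/(3.39 − 2.77) = 15997.6/0.62 = 25800 m.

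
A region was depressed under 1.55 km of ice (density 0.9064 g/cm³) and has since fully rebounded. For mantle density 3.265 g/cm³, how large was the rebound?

0.43 km

Removing the load lets mantle flow back in; uplift u satisfies ρ_ice t = ρ_m u.
u = t ρ_ice/ρ_m = 1.55 km × 0.9064/3.265 = 0.43 km.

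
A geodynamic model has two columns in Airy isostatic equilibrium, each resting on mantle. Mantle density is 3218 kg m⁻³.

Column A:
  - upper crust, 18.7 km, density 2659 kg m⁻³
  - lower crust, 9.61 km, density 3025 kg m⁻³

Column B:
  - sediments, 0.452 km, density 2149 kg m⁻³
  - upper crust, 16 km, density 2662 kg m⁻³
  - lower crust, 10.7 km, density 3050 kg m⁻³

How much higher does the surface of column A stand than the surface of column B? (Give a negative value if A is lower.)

For any compensation level in the mantle, the mantle terms cancel and isostasy reduces to e = (Σt_A − Σt_B) − (Σ(ρt)_A − Σ(ρt)_B) / ρ_m.
Σt_A = 28.31 km; Σt_B = 27.152 km; Σ(ρt)_A = 78793.55; Σ(ρt)_B = 76198.348 (in km·kg m⁻³).
e = (28.31 − 27.152) − (78793.55 − 76198.348) / 3218 = 0.352 km.

0.352 km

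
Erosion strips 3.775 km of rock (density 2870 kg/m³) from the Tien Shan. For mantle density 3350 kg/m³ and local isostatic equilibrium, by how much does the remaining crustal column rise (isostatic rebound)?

Unloading: uplift u = e ρ_c/ρ_m = 3.775 km × 2870/3350 = 3.23 km.

3.23 km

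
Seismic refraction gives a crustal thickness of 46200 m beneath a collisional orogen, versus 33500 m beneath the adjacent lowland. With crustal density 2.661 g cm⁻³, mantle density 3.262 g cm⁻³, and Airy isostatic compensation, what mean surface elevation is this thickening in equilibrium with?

2340 m

Excess crust Δ = 46200 m − 33500 m = 12700 m, split between elevation h and root r with h + r = Δ.
Airy balance ρ_c h = (ρ_m − ρ_c) r gives r = h ρ_c/(ρ_m − ρ_c), so h (1 + ρ_c/(ρ_m − ρ_c)) = Δ, i.e. h = Δ (ρ_m − ρ_c)/ρ_m.
h = 12700 m × 0.601/3.262 = 2340 m.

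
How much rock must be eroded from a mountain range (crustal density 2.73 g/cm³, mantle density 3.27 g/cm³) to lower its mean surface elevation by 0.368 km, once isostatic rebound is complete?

Net drop Δ = e − u = e − e ρ_c/ρ_m = e (ρ_m − ρ_c)/ρ_m.
e = Δ ρ_m/(ρ_m − ρ_c) = 0.368 km × 3.27/0.54 = 2.23 km.

2.23 km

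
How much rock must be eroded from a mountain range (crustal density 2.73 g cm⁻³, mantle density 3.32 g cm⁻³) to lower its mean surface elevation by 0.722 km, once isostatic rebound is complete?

Net drop Δ = e − u = e − e ρ_c/ρ_m = e (ρ_m − ρ_c)/ρ_m.
e = Δ ρ_m/(ρ_m − ρ_c) = 0.722 km × 3.32/0.59 = 4.06 km.

4.06 km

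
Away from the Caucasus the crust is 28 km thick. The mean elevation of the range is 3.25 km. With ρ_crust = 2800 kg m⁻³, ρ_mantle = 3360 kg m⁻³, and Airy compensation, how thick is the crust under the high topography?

Root depth r = h ρ_c / (ρ_m − ρ_c) = 3.25 km × 2800 / 560 = 16.25 km.
Total thickness = T + h + r = 28 km + 3.25 km + 16.25 km = 47.5 km.

47.5 km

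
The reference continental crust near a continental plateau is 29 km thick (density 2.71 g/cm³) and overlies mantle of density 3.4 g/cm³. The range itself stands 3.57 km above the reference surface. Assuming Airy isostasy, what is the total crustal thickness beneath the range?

Root depth r = h ρ_c / (ρ_m − ρ_c) = 3.57 km × 2.71 / 0.69 = 14.02 km.
Total thickness = T + h + r = 29 km + 3.57 km + 14.02 km = 46.6 km.

46.6 km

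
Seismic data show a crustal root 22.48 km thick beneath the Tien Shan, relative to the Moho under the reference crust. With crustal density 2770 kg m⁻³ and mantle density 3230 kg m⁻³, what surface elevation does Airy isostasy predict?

Equating mass per unit area of the two columns: ρ_c h = (ρ_m − ρ_c) r.
h = r (ρ_m − ρ_c) / ρ_c = 22.48 km × (3230 − 2770) / 2770 = 3.73 km.

3.73 km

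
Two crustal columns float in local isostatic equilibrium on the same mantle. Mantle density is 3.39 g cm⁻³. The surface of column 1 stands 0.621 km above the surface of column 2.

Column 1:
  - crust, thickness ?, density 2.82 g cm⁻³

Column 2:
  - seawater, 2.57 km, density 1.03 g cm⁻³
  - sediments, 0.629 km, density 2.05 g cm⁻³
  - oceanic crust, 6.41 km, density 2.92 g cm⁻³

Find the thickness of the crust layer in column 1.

21.1 km

Take the compensation level at the base of the deeper column (depth z_c below the surface of column 1) and equate Σ ρ_i t_i down to z_c; mantle fills any gap and the z_c terms cancel.
Column 1: x×2.82 + (z_c − 0 − x)×3.39
Column 2: 0.621×0 + 2.57×1.03 + 0.629×2.05 + 6.41×2.92 + (z_c − 0.621 − 9.609)×3.39
The z_c×3.39 term appears on both sides and cancels. Collect the known terms of each column as K = Σ(ρt)_known − 3.39 × (depth of known layers): K_1 = 0 − 3.39×0 = 0; K_2 = 22.65375 − 3.39×(0.621 + 9.609) = −12.02595.
Balance: K_1 − x×(3.39 − 2.82) = K_2, so x = (K_1 − K_2)/(3.39 − 2.82) = 12.0259/0.57 = 21.1 km.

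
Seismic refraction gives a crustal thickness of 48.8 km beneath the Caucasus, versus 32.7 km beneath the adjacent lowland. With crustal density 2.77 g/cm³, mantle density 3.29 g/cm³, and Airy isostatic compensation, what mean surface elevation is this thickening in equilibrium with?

2.54 km

Excess crust Δ = 48.8 km − 32.7 km = 16.1 km, split between elevation h and root r with h + r = Δ.
Airy balance ρ_c h = (ρ_m − ρ_c) r gives r = h ρ_c/(ρ_m − ρ_c), so h (1 + ρ_c/(ρ_m − ρ_c)) = Δ, i.e. h = Δ (ρ_m − ρ_c)/ρ_m.
h = 16.1 km × 0.52/3.29 = 2.54 km.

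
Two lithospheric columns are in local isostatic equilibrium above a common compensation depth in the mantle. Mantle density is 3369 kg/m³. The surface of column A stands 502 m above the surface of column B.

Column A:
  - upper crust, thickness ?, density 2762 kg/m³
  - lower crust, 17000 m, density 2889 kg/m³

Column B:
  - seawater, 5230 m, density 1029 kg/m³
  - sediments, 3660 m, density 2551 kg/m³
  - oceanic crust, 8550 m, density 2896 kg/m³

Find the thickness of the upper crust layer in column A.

21100 m

Take the compensation level at the base of the deeper column (depth z_c below the surface of column A) and equate Σ ρ_i t_i down to z_c; mantle fills any gap and the z_c terms cancel.
Column A: x×2762 + 17000×2889 + (z_c − 17000 − x)×3369
Column B: 502×0 + 5230×1029 + 3660×2551 + 8550×2896 + (z_c − 502 − 17440)×3369
The z_c×3369 term appears on both sides and cancels. Collect the known terms of each column as K = Σ(ρt)_known − 3369 × (depth of known layers): K_A = 49113000 − 3369×17000 = −8160000; K_B = 39479130 − 3369×(502 + 17440) = −20967468.
Balance: K_A − x×(3369 − 2762) = K_B, so x = (K_A − K_B)/(3369 − 2762) = 12807500/607 = 21100 m.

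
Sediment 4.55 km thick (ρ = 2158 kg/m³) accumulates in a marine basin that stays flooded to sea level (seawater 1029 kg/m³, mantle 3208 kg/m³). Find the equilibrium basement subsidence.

2.36 km

Submarine loading: the sediment displaces seawater, and the subsidence is in turn flooded, so s (ρ_m − ρ_w) = t (ρ_sed − ρ_w).
s = 4.55 km × (2158 − 1029) / (3208 − 1029) = 2.36 km.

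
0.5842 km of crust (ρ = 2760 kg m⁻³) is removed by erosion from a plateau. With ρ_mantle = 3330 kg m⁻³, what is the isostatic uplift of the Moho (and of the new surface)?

0.484 km

Unloading: uplift u = e ρ_c/ρ_m = 0.5842 km × 2760/3330 = 0.484 km.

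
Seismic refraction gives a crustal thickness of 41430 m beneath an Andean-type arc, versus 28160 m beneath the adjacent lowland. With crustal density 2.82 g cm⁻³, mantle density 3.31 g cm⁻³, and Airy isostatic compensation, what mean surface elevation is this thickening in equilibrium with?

1960 m

Excess crust Δ = 41430 m − 28160 m = 13270 m, split between elevation h and root r with h + r = Δ.
Airy balance ρ_c h = (ρ_m − ρ_c) r gives r = h ρ_c/(ρ_m − ρ_c), so h (1 + ρ_c/(ρ_m − ρ_c)) = Δ, i.e. h = Δ (ρ_m − ρ_c)/ρ_m.
h = 13270 m × 0.49/3.31 = 1960 m.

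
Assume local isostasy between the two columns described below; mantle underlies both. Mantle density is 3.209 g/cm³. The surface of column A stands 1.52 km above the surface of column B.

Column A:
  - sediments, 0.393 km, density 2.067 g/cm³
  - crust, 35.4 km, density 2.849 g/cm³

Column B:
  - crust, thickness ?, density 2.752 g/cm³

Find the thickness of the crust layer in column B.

18.2 km

Take the compensation level at the base of the deeper column (depth z_c below the surface of column A) and equate Σ ρ_i t_i down to z_c; mantle fills any gap and the z_c terms cancel.
Column A: 0.393×2.067 + 35.4×2.849 + (z_c − 35.793)×3.209
Column B: 1.52×0 + x×2.752 + (z_c − 1.52 − 0 − x)×3.209
The z_c×3.209 term appears on both sides and cancels. Collect the known terms of each column as K = Σ(ρt)_known − 3.209 × (depth of known layers): K_A = 101.666931 − 3.209×35.793 = −13.192806; K_B = 0 − 3.209×(1.52 + 0) = −4.87768.
Balance: K_A = K_B − x×(3.209 − 2.752), so x = (K_B − K_A)/(3.209 − 2.752) = 8.31513/0.457 = 18.2 km.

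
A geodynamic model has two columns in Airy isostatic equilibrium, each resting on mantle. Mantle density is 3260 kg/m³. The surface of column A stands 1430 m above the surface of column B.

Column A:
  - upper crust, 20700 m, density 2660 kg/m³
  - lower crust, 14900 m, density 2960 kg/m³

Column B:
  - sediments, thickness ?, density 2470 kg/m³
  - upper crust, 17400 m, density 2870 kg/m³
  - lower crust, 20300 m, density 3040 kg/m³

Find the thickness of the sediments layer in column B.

1240 m

Take the compensation level at the base of the deeper column (depth z_c below the surface of column A) and equate Σ ρ_i t_i down to z_c; mantle fills any gap and the z_c terms cancel.
Column A: 20700×2660 + 14900×2960 + (z_c − 35600)×3260
Column B: 1430×0 + x×2470 + 17400×2870 + 20300×3040 + (z_c − 1430 − 37700 − x)×3260
The z_c×3260 term appears on both sides and cancels. Collect the known terms of each column as K = Σ(ρt)_known − 3260 × (depth of known layers): K_A = 99166000 − 3260×35600 = −16890000; K_B = 111650000 − 3260×(1430 + 37700) = −15913800.
Balance: K_A = K_B − x×(3260 − 2470), so x = (K_B − K_A)/(3260 − 2470) = 976200/790 = 1240 m.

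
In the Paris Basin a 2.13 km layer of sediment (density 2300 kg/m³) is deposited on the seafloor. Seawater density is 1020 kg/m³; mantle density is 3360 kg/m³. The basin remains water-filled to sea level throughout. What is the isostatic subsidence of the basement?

Submarine loading: the sediment displaces seawater, and the subsidence is in turn flooded, so s (ρ_m − ρ_w) = t (ρ_sed − ρ_w).
s = 2.13 km × (2300 − 1020) / (3360 − 1020) = 1.17 km.

1.17 km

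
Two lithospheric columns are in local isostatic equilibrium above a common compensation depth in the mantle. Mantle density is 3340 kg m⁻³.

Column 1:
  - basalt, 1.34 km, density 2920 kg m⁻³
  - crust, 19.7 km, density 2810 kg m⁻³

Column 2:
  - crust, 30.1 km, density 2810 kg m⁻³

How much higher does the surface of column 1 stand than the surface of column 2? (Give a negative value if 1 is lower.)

−1.48 km

For any compensation level in the mantle, the mantle terms cancel and isostasy reduces to e = (Σt_1 − Σt_2) − (Σ(ρt)_1 − Σ(ρt)_2) / ρ_m.
Σt_1 = 21.04 km; Σt_2 = 30.1 km; Σ(ρt)_1 = 59269.8; Σ(ρt)_2 = 84581 (in km·kg m⁻³).
e = (21.04 − 30.1) − (59269.8 − 84581) / 3340 = −1.48 km.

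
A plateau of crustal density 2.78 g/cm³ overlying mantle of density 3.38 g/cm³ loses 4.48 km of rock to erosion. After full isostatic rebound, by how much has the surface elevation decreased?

0.795 km

Rebound u = e ρ_c/ρ_m = 4.48 km × 2.78/3.38 = 3.685 km.
Net surface drop = e − u = 4.48 km − 3.685 km = e (ρ_m − ρ_c)/ρ_m = 0.795 km.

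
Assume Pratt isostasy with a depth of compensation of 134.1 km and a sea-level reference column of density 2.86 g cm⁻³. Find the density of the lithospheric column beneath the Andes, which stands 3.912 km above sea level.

2.78 g cm⁻³

Pratt balance: ρ_ref D = ρ (D + h).
ρ = ρ_ref D/(D + h) = 2.86 × 134.1 km/(134.1 km + 3.912 km) = 2.78 g cm⁻³.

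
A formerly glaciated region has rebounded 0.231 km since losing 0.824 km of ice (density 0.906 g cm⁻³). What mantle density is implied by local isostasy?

3.23 g cm⁻³

ρ_m = ρ_ice t / u = 0.906 × 0.824 km/0.231 km = 3.23 g cm⁻³.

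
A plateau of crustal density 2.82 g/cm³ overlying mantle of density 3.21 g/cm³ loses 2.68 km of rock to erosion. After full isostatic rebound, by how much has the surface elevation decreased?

0.326 km

Rebound u = e ρ_c/ρ_m = 2.68 km × 2.82/3.21 = 2.354 km.
Net surface drop = e − u = 2.68 km − 2.354 km = e (ρ_m − ρ_c)/ρ_m = 0.326 km.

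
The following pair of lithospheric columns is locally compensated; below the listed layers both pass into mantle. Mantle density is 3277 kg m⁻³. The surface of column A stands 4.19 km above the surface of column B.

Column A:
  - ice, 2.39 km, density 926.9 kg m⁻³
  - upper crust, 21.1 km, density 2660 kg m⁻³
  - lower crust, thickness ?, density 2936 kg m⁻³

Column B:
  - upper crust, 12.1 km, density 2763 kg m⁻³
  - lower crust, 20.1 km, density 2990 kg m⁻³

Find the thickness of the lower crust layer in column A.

Take the compensation level at the base of the deeper column (depth z_c below the surface of column A) and equate Σ ρ_i t_i down to z_c; mantle fills any gap and the z_c terms cancel.
Column A: 2.39×926.9 + 21.1×2660 + x×2936 + (z_c − 23.49 − x)×3277
Column B: 4.19×0 + 12.1×2763 + 20.1×2990 + (z_c − 4.19 − 32.2)×3277
The z_c×3277 term appears on both sides and cancels. Collect the known terms of each column as K = Σ(ρt)_known − 3277 × (depth of known layers): K_A = 58341.291 − 3277×23.49 = −18635.439; K_B = 93531.3 − 3277×(4.19 + 32.2) = −25718.73.
Balance: K_A − x×(3277 − 2936) = K_B, so x = (K_A − K_B)/(3277 − 2936) = 7083.29/341 = 20.8 km.

20.8 km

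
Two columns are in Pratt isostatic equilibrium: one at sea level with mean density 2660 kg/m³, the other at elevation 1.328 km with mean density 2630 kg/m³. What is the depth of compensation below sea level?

116 km

ρ_ref D = ρ (D + h) → D (ρ_ref − ρ) = ρ h.
D = ρ h/(ρ_ref − ρ) = 2630 × 1.328 km/(2660 − 2630) = 116 km.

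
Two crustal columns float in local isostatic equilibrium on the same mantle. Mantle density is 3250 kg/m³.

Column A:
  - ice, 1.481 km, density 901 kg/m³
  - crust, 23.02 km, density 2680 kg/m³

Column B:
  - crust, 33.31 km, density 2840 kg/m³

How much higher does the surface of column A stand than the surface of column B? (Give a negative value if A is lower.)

0.906 km

For any compensation level in the mantle, the mantle terms cancel and isostasy reduces to e = (Σt_A − Σt_B) − (Σ(ρt)_A − Σ(ρt)_B) / ρ_m.
Σt_A = 24.501 km; Σt_B = 33.31 km; Σ(ρt)_A = 63027.981; Σ(ρt)_B = 94600.4 (in km·kg/m³).
e = (24.501 − 33.31) − (63027.981 − 94600.4) / 3250 = 0.906 km.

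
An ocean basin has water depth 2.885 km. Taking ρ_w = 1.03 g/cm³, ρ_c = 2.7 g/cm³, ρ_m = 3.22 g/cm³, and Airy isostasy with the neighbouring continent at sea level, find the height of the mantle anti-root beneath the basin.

9.27 km

By Archimedes' principle applied to the lithosphere: replacing crust with seawater at the top is compensated by replacing crust with mantle at the base: d (ρ_c − ρ_w) = a (ρ_m − ρ_c).
a = d (ρ_c − ρ_w)/(ρ_m − ρ_c) = 2.885 km × 1.67/0.52 = 9.27 km.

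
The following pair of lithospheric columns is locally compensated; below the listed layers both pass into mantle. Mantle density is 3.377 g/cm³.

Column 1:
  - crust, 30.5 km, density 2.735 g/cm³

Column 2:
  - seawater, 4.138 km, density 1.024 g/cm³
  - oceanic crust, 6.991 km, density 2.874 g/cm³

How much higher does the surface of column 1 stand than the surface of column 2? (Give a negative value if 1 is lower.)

For any compensation level in the mantle, the mantle terms cancel and isostasy reduces to e = (Σt_1 − Σt_2) − (Σ(ρt)_1 − Σ(ρt)_2) / ρ_m.
Σt_1 = 30.5 km; Σt_2 = 11.129 km; Σ(ρt)_1 = 83.4175; Σ(ρt)_2 = 24.329446 (in km·g/cm³).
e = (30.5 − 11.129) − (83.4175 − 24.329446) / 3.377 = 1.87 km.

1.87 km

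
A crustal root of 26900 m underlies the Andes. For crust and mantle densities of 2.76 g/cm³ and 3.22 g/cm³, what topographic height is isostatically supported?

4480 m

For local isostatic compensation: ρ_c h = (ρ_m − ρ_c) r.
h = r (ρ_m − ρ_c) / ρ_c = 26900 m × (3.22 − 2.76) / 2.76 = 4480 m.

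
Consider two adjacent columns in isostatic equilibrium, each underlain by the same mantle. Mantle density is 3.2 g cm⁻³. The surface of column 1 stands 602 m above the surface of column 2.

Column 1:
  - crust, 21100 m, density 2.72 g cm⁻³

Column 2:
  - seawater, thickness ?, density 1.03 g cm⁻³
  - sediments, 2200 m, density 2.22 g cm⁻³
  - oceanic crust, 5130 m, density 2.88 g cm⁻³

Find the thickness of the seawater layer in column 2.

Take the compensation level at the base of the deeper column (depth z_c below the surface of column 1) and equate Σ ρ_i t_i down to z_c; mantle fills any gap and the z_c terms cancel.
Column 1: 21100×2.72 + (z_c − 21100)×3.2
Column 2: 602×0 + x×1.03 + 2200×2.22 + 5130×2.88 + (z_c − 602 − 7330 − x)×3.2
The z_c×3.2 term appears on both sides and cancels. Collect the known terms of each column as K = Σ(ρt)_known − 3.2 × (depth of known layers): K_1 = 57392 − 3.2×21100 = −10128; K_2 = 19658.4 − 3.2×(602 + 7330) = −5724.
Balance: K_1 = K_2 − x×(3.2 − 1.03), so x = (K_2 − K_1)/(3.2 − 1.03) = 4404/2.17 = 2030 m.

2030 m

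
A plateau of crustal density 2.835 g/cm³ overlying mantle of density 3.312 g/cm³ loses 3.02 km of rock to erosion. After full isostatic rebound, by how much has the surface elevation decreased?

0.435 km

Rebound u = e ρ_c/ρ_m = 3.02 km × 2.835/3.312 = 2.585 km.
Net surface drop = e − u = 3.02 km − 2.585 km = e (ρ_m − ρ_c)/ρ_m = 0.435 km.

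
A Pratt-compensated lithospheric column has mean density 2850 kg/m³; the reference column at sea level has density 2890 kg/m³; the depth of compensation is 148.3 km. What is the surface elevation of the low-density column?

2.08 km

ρ_ref D = ρ (D + h) → h = D (ρ_ref − ρ)/ρ.
h = 148.3 km × (2890 − 2850)/2850 = 2.08 km.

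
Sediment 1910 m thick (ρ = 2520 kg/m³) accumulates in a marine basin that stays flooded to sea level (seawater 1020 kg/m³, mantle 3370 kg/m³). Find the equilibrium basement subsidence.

Submarine loading: the sediment displaces seawater, and the subsidence is in turn flooded, so s (ρ_m − ρ_w) = t (ρ_sed − ρ_w).
s = 1910 m × (2520 − 1020) / (3370 − 1020) = 1220 m.

1220 m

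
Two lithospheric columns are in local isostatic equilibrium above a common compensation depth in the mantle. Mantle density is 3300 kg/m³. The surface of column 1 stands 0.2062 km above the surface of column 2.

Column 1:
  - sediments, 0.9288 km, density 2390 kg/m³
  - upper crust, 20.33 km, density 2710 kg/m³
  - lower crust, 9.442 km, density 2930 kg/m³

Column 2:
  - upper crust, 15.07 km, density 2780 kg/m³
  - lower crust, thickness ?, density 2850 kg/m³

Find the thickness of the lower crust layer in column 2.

Take the compensation level at the base of the deeper column (depth z_c below the surface of column 1) and equate Σ ρ_i t_i down to z_c; mantle fills any gap and the z_c terms cancel.
Column 1: 0.9288×2390 + 20.33×2710 + 9.442×2930 + (z_c − 30.7008)×3300
Column 2: 0.2062×0 + 15.07×2780 + x×2850 + (z_c − 0.2062 − 15.07 − x)×3300
The z_c×3300 term appears on both sides and cancels. Collect the known terms of each column as K = Σ(ρt)_known − 3300 × (depth of known layers): K_1 = 84979.192 − 3300×30.7008 = −16333.448; K_2 = 41894.6 − 3300×(0.2062 + 15.07) = −8516.86.
Balance: K_1 = K_2 − x×(3300 − 2850), so x = (K_2 − K_1)/(3300 − 2850) = 7816.59/450 = 17.4 km.

17.4 km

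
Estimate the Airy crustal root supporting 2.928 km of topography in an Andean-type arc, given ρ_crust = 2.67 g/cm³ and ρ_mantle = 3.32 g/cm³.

12 km

Isostatic balance requires: the weight of the topography is balanced by the buoyancy of the root, ρ_c h = (ρ_m − ρ_c) r.
r = h · ρ_c / (ρ_m − ρ_c) = 2.928 km × 2.67 / (3.32 − 2.67) = 12 km.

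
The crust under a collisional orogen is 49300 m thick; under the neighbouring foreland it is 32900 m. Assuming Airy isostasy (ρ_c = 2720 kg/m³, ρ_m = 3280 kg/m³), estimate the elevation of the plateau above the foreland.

2800 m

Excess crust Δ = 49300 m − 32900 m = 16400 m, split between elevation h and root r with h + r = Δ.
Airy balance ρ_c h = (ρ_m − ρ_c) r gives r = h ρ_c/(ρ_m − ρ_c), so h (1 + ρ_c/(ρ_m − ρ_c)) = Δ, i.e. h = Δ (ρ_m − ρ_c)/ρ_m.
h = 16400 m × 560/3280 = 2800 m.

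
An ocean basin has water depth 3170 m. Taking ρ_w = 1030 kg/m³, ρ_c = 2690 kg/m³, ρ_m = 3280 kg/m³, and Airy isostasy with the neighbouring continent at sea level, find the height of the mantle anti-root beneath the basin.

In Airy isostatic equilibrium: replacing crust with seawater at the top is compensated by replacing crust with mantle at the base: d (ρ_c − ρ_w) = a (ρ_m − ρ_c).
a = d (ρ_c − ρ_w)/(ρ_m − ρ_c) = 3170 m × 1660/590 = 8920 m.

8920 m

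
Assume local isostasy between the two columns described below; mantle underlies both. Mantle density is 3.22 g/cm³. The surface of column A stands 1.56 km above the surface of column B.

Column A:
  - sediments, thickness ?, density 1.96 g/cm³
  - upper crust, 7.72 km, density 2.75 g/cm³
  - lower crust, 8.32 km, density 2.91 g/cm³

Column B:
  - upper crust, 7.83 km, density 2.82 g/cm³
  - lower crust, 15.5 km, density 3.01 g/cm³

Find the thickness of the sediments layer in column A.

Take the compensation level at the base of the deeper column (depth z_c below the surface of column A) and equate Σ ρ_i t_i down to z_c; mantle fills any gap and the z_c terms cancel.
Column A: x×1.96 + 7.72×2.75 + 8.32×2.91 + (z_c − 16.04 − x)×3.22
Column B: 1.56×0 + 7.83×2.82 + 15.5×3.01 + (z_c − 1.56 − 23.33)×3.22
The z_c×3.22 term appears on both sides and cancels. Collect the known terms of each column as K = Σ(ρt)_known − 3.22 × (depth of known layers): K_A = 45.4412 − 3.22×16.04 = −6.2076; K_B = 68.7356 − 3.22×(1.56 + 23.33) = −11.4102.
Balance: K_A − x×(3.22 − 1.96) = K_B, so x = (K_A − K_B)/(3.22 − 1.96) = 5.2026/1.26 = 4.13 km.

4.13 km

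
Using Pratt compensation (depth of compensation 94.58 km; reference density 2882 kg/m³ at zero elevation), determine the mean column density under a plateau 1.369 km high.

2840 kg/m³

Pratt balance: ρ_ref D = ρ (D + h).
ρ = ρ_ref D/(D + h) = 2882 × 94.58 km/(94.58 km + 1.369 km) = 2840 kg/m³.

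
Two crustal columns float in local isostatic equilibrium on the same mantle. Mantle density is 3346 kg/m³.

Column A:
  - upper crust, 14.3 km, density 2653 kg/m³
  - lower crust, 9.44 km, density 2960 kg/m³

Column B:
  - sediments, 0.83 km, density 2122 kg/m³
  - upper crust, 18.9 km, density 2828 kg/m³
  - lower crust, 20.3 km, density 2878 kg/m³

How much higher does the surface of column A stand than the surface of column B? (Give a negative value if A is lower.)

For any compensation level in the mantle, the mantle terms cancel and isostasy reduces to e = (Σt_A − Σt_B) − (Σ(ρt)_A − Σ(ρt)_B) / ρ_m.
Σt_A = 23.74 km; Σt_B = 40.03 km; Σ(ρt)_A = 65880.3; Σ(ρt)_B = 113633.86 (in km·kg/m³).
e = (23.74 − 40.03) − (65880.3 − 113633.86) / 3346 = −2.02 km.

−2.02 km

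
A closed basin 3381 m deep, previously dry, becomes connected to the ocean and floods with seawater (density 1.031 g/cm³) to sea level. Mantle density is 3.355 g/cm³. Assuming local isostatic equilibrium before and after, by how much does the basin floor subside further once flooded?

1500 m

After flooding the water column is d + s deep. Its weight must equal the weight of mantle displaced by the extra subsidence s: (d + s) ρ_w = s ρ_m.
s = d ρ_w / (ρ_m − ρ_w) = 3381 m × 1.031/(3.355 − 1.031) = 1500 m.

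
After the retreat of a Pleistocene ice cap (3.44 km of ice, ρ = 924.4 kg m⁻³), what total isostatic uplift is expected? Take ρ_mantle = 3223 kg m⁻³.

Removing the load lets mantle flow back in; uplift u satisfies ρ_ice t = ρ_m u.
u = t ρ_ice/ρ_m = 3.44 km × 924.4/3223 = 0.987 km.

0.987 km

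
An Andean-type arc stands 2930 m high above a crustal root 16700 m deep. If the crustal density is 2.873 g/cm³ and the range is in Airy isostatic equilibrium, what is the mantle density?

3.38 g/cm³

Airy balance: ρ_c h = (ρ_m − ρ_c) r → ρ_m = ρ_c (1 + h/r).
ρ_m = 2.873 × (1 + 2930 m/16700 m) = 3.38 g/cm³.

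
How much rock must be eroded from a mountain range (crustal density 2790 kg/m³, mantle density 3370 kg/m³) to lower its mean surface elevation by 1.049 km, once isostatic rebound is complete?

6.1 km

Net drop Δ = e − u = e − e ρ_c/ρ_m = e (ρ_m − ρ_c)/ρ_m.
e = Δ ρ_m/(ρ_m − ρ_c) = 1.049 km × 3370/580 = 6.1 km.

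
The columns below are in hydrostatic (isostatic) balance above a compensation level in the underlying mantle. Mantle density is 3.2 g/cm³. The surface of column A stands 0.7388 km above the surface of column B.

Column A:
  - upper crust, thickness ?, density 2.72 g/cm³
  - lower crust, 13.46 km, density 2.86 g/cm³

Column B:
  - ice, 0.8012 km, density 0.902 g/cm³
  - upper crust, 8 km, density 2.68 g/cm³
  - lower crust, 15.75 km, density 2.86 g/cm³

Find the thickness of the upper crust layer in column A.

Take the compensation level at the base of the deeper column (depth z_c below the surface of column A) and equate Σ ρ_i t_i down to z_c; mantle fills any gap and the z_c terms cancel.
Column A: x×2.72 + 13.46×2.86 + (z_c − 13.46 − x)×3.2
Column B: 0.7388×0 + 0.8012×0.902 + 8×2.68 + 15.75×2.86 + (z_c − 0.7388 − 24.5512)×3.2
The z_c×3.2 term appears on both sides and cancels. Collect the known terms of each column as K = Σ(ρt)_known − 3.2 × (depth of known layers): K_A = 38.4956 − 3.2×13.46 = −4.5764; K_B = 67.2076824 − 3.2×(0.7388 + 24.5512) = −13.7203176.
Balance: K_A − x×(3.2 − 2.72) = K_B, so x = (K_A − K_B)/(3.2 − 2.72) = 9.14392/0.48 = 19 km.

19 km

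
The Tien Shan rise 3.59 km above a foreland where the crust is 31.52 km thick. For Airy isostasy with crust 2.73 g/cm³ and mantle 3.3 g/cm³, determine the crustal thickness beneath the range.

52.3 km

Root depth r = h ρ_c / (ρ_m − ρ_c) = 3.59 km × 2.73 / 0.57 = 17.19 km.
Total thickness = T + h + r = 31.52 km + 3.59 km + 17.19 km = 52.3 km.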